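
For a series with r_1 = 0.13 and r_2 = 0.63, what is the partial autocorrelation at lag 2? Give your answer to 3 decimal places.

φ_{22} = (r_2 − r_1²) / (1 − r_1²)
r_1² = (0.13)² = 0.0169
Numerator = 0.63 − 0.0169 = 0.6131; denominator = 1 − 0.0169 = 0.9831
φ_{22} = 0.6131 / 0.9831 = 0.624

0.624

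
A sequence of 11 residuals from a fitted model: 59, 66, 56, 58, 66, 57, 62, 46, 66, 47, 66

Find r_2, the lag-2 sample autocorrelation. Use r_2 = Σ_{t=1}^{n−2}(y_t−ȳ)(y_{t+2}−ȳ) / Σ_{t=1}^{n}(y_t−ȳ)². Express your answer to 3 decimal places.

0.464

Mean ȳ = (59 + 66 + 56 + 58 + 66 + 57 + 62 + 46 + 66 + 47 + 66)/11 = 59.0000
Numerator Σ_{t=1}^{9}(y_t−ȳ)(y_{t+2}−ȳ) = 247.0000
Denominator Σ(y_t−ȳ)² = 532.0000
r_2 = 247.0000 / 532.0000 = 0.464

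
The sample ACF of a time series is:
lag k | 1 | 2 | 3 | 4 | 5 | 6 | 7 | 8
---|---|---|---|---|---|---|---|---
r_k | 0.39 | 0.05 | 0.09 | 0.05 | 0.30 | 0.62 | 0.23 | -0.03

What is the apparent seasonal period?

The largest autocorrelation is r_6 = 0.62; the remaining lags stay at or below 0.39. The elevated value at lag 1 (0.39), dropping to 0.05 at lag 2, reflects decaying short-term dependence rather than seasonality.
The dominant spike at lag 6 indicates a seasonal period of 6.

6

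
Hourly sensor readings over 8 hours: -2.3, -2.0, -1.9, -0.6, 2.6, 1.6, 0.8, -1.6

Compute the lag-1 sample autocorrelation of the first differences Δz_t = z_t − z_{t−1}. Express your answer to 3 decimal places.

0.183

First differences Δz: 0.3, 0.1, 1.3, 3.2, -1.0, -0.8, -2.4
Mean of differences = 0.1000
Numerator Σ(Δz_t−Δz̄)(Δz_{t+1}−Δz̄) = 3.5500
Denominator Σ(Δz_t−Δz̄)² = 19.3600
r_1(Δz) = 3.5500 / 19.3600 = 0.183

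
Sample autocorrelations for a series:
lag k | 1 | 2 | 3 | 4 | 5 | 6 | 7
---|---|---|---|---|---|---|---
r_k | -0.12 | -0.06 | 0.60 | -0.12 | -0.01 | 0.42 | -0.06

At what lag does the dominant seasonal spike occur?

The largest autocorrelation is r_3 = 0.60, with a weaker echo at lag 6 (0.42); the remaining lags stay at or below -0.01.
The dominant spike at lag 3 indicates a seasonal period of 3.

3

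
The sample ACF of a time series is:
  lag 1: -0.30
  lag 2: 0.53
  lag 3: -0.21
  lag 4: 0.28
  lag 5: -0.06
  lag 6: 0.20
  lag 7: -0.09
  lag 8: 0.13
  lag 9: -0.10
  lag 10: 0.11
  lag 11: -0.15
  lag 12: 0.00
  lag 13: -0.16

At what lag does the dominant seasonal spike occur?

2

The largest autocorrelation is r_2 = 0.53, with weaker echoes at lags 4 (0.28) and 6 (0.20); the remaining lags stay at or below 0.13.
The dominant spike at lag 2 indicates a seasonal period of 2.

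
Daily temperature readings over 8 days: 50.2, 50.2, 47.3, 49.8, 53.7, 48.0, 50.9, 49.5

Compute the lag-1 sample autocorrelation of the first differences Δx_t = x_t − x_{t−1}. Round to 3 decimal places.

First differences Δx: 0.0, -2.9, 2.5, 3.9, -5.7, 2.9, -1.4
Mean of differences = -0.1000
Numerator Σ(Δx_t−Δx̄)(Δx_{t+1}−Δx̄) = -40.2600
Denominator Σ(Δx_t−Δx̄)² = 72.6600
r_1(Δx) = -40.2600 / 72.6600 = -0.554

-0.554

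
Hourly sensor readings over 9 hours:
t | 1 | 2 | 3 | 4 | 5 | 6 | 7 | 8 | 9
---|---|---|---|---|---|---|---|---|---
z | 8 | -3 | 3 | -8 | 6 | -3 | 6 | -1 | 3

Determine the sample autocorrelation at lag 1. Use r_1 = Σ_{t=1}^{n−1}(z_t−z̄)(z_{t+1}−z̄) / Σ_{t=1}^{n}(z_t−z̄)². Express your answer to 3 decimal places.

Mean z̄ = (8 − 3 + 3 − 8 + 6 − 3 + 6 − 1 + 3)/9 = 1.2222
Numerator Σ_{t=1}^{8}(z_t−z̄)(z_{t+1}−z̄) = -151.4938
Denominator Σ(z_t−z̄)² = 223.5556
r_1 = -151.4938 / 223.5556 = -0.678

-0.678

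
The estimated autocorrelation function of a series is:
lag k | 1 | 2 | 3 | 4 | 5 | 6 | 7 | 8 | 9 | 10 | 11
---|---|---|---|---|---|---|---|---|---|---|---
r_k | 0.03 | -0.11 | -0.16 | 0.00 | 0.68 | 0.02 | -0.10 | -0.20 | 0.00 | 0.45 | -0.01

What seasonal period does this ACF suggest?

5

The largest autocorrelation is r_5 = 0.68, with a weaker echo at lag 10 (0.45); the remaining lags stay at or below 0.03.
The dominant spike at lag 5 indicates a seasonal period of 5.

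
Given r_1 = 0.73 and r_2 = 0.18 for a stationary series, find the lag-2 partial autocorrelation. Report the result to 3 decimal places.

φ_{22} = (r_2 − r_1²) / (1 − r_1²)
r_1² = (0.73)² = 0.5329
Numerator = 0.18 − 0.5329 = -0.3529; denominator = 1 − 0.5329 = 0.4671
φ_{22} = -0.3529 / 0.4671 = -0.756

-0.756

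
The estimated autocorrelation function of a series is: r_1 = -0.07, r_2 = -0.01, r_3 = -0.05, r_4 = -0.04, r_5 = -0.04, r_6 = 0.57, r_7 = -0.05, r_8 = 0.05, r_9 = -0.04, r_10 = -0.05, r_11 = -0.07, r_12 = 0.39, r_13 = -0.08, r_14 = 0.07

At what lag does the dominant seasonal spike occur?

6

The largest autocorrelation is r_6 = 0.57, with a weaker echo at lag 12 (0.39); the remaining lags stay at or below 0.07.
The dominant spike at lag 6 indicates a seasonal period of 6.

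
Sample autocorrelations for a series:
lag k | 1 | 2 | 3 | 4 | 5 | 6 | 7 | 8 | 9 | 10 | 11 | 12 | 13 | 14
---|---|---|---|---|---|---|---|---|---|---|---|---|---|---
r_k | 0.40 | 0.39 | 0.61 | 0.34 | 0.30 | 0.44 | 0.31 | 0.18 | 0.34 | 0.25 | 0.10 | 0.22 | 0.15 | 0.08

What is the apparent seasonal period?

3

The largest autocorrelation is r_3 = 0.61, with a weaker echo at lag 6 (0.44); the remaining lags stay at or below 0.40. The elevated value at lag 1 (0.40), dropping to 0.39 at lag 2, reflects decaying short-term dependence rather than seasonality.
The dominant spike at lag 3 indicates a seasonal period of 3.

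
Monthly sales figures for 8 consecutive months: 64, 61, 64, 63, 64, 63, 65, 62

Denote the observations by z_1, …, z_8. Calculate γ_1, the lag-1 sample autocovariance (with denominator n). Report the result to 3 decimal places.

-0.820

Mean z̄ = (64 + 61 + 64 + 63 + 64 + 63 + 65 + 62)/8 = 63.2500
Deviations: 0.7500, -2.2500, 0.7500, -0.2500, 0.7500, -0.2500, 1.7500, -1.2500
Σ_{t=1}^{7}(z_t−z̄)(z_{t+1}−z̄) = -6.5625
γ_1 = -6.5625 / 8 = -0.820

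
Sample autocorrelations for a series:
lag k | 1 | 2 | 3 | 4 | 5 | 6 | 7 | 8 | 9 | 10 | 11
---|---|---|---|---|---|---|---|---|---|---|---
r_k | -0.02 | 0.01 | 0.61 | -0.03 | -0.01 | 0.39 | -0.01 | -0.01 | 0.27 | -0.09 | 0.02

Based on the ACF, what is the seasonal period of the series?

The largest autocorrelation is r_3 = 0.61, with weaker echoes at lags 6 (0.39) and 9 (0.27); the remaining lags stay at or below 0.02.
The dominant spike at lag 3 indicates a seasonal period of 3.

3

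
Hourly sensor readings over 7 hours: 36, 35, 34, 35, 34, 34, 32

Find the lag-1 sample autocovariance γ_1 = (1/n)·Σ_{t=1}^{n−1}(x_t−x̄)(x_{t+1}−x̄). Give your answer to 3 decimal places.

0.192

Mean x̄ = (36 + 35 + 34 + 35 + 34 + 34 + 32)/7 = 34.2857
Deviations: 1.7143, 0.7143, -0.2857, 0.7143, -0.2857, -0.2857, -2.2857
Σ_{t=1}^{6}(x_t−x̄)(x_{t+1}−x̄) = 1.3469
γ_1 = 1.3469 / 7 = 0.192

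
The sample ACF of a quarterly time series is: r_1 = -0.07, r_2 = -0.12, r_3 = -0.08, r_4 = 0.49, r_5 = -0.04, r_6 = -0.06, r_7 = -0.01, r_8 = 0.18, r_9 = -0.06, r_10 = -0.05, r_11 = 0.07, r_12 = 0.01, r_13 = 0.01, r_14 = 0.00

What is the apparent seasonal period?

4

The largest autocorrelation is r_4 = 0.49, with a weaker echo at lag 8 (0.18); the remaining lags stay at or below 0.07.
The dominant spike at lag 4 indicates a seasonal period of 4.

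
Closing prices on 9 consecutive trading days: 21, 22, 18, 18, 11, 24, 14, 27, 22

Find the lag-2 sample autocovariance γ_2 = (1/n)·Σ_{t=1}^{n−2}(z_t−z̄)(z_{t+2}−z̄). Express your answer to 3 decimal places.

Mean z̄ = (21 + 22 + 18 + 18 + 11 + 24 + 14 + 27 + 22)/9 = 19.6667
Σ_{t=1}^{7}(z_t−z̄)(z_{t+2}−z̄) = 68.7778
γ_2 = 68.7778 / 9 = 7.642

7.642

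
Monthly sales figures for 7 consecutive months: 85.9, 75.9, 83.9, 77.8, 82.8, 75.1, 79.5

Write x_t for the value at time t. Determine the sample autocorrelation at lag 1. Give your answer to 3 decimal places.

-0.633

Mean x̄ = (85.9 + 75.9 + 83.9 + 77.8 + 82.8 + 75.1 + 79.5)/7 = 80.1286
Deviations from mean: 5.7714, -4.2286, 3.7714, -2.3286, 2.6714, -5.0286, -0.6286
Numerator Σ_{t=1}^{6}(x_t−x̄)(x_{t+1}−x̄) = -65.6280
Denominator Σ(x_t−x̄)² = 103.6543
r_1 = -65.6280 / 103.6543 = -0.633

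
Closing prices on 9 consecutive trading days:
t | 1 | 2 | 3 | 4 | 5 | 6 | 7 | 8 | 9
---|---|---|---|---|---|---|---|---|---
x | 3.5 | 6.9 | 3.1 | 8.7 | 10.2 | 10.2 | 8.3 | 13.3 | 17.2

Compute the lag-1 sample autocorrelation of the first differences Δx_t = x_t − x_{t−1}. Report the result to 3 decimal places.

-0.371

First differences Δx: 3.4, -3.8, 5.6, 1.5, 0.0, -1.9, 5.0, 3.9
Mean of differences = 1.7125
Numerator Σ(Δx_t−Δx̄)(Δx_{t+1}−Δx̄) = -29.6927
Denominator Σ(Δx_t−Δx̄)² = 79.9688
r_1(Δx) = -29.6927 / 79.9688 = -0.371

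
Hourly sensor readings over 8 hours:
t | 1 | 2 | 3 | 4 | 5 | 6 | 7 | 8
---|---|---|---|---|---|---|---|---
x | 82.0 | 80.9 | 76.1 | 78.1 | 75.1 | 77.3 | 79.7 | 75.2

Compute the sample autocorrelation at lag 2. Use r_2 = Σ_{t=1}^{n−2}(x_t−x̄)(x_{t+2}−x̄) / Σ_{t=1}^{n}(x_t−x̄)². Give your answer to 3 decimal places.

Mean x̄ = (82.0 + 80.9 + 76.1 + 78.1 + 75.1 + 77.3 + 79.7 + 75.2)/8 = 78.0500
Deviations from mean: 3.9500, 2.8500, -1.9500, 0.0500, -2.9500, -0.7500, 1.6500, -2.8500
Σ(x_t−x̄)(x_{t+2}−x̄) = (-7.7025) + (0.1425) + (5.7525) + (-0.0375) + (-4.8675) + (2.1375) = -4.5750
Denominator Σ(x_t−x̄)² = 47.6400
r_2 = -4.5750 / 47.6400 = -0.096

-0.096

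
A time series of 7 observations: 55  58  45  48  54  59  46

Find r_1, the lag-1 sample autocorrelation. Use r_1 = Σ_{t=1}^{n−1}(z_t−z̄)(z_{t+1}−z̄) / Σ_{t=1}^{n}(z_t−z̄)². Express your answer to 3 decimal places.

Mean z̄ = (55 + 58 + 45 + 48 + 54 + 59 + 46)/7 = 52.1429
Deviations from mean: 2.8571, 5.8571, -7.1429, -4.1429, 1.8571, 6.8571, -6.1429
Σ(z_t−z̄)(z_{t+1}−z̄) = (16.7347) + (-41.8367) + (29.5918) + (-7.6939) + (12.7347) + (-42.1224) = -32.5918
Denominator Σ(z_t−z̄)² = 198.8571
r_1 = -32.5918 / 198.8571 = -0.164

-0.164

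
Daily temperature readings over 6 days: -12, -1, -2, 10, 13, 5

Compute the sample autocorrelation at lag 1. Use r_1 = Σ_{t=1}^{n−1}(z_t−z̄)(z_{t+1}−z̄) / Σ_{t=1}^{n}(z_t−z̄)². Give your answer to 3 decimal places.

Mean z̄ = (-12 − 1 − 2 + 10 + 13 + 5)/6 = 2.1667
Deviations from mean: -14.1667, -3.1667, -4.1667, 7.8333, 10.8333, 2.8333
Σ(z_t−z̄)(z_{t+1}−z̄) = (44.8611) + (13.1944) + (-32.6389) + (84.8611) + (30.6944) = 140.9722
Denominator Σ(z_t−z̄)² = 414.8333
r_1 = 140.9722 / 414.8333 = 0.340

0.340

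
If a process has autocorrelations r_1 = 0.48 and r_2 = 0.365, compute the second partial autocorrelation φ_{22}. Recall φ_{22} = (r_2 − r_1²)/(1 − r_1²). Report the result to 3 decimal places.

φ_{22} = (r_2 − r_1²) / (1 − r_1²)
r_1² = (0.48)² = 0.2304
Numerator = 0.365 − 0.2304 = 0.1346; denominator = 1 − 0.2304 = 0.7696
φ_{22} = 0.1346 / 0.7696 = 0.175

0.175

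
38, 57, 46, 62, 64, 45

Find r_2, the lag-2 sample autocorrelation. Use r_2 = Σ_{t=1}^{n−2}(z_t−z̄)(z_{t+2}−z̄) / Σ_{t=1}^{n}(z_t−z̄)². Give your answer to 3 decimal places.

Mean z̄ = (38 + 57 + 46 + 62 + 64 + 45)/6 = 52.0000
Deviations from mean: -14.0000, 5.0000, -6.0000, 10.0000, 12.0000, -7.0000
Numerator Σ_{t=1}^{4}(z_t−z̄)(z_{t+2}−z̄) = -8.0000
Denominator Σ(z_t−z̄)² = 550.0000
r_2 = -8.0000 / 550.0000 = -0.015

-0.015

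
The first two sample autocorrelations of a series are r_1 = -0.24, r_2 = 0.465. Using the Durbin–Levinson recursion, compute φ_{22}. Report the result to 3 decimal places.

0.432

φ_{22} = (r_2 − r_1²) / (1 − r_1²)
r_1² = (-0.24)² = 0.0576
Numerator = 0.465 − 0.0576 = 0.4074; denominator = 1 − 0.0576 = 0.9424
φ_{22} = 0.4074 / 0.9424 = 0.432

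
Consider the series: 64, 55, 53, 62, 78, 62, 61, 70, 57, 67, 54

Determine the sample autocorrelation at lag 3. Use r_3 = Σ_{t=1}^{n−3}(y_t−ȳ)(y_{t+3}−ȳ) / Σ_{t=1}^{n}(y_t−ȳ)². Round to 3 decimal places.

-0.097

Mean ȳ = (64 + 55 + 53 + 62 + 78 + 62 + 61 + 70 + 57 + 67 + 54)/11 = 62.0909
Numerator Σ_{t=1}^{8}(y_t−ȳ)(y_{t+3}−ȳ) = -55.1157
Denominator Σ(y_t−ȳ)² = 568.9091
r_3 = -55.1157 / 568.9091 = -0.097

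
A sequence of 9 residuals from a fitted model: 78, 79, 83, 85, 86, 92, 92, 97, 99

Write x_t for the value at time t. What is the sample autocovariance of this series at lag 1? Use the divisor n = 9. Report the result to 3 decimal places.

33.196

Mean x̄ = (78 + 79 + 83 + 85 + 86 + 92 + 92 + 97 + 99)/9 = 87.8889
Σ_{t=1}^{8}(x_t−x̄)(x_{t+1}−x̄) = 298.7654
γ_1 = 298.7654 / 9 = 33.196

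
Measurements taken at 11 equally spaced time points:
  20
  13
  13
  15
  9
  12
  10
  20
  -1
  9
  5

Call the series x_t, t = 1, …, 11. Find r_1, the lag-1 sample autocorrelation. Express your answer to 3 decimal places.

-0.167

Mean x̄ = (20 + 13 + 13 + 15 + 9 + 12 + 10 + 20 − 1 + 9 + 5)/11 = 11.3636
Numerator Σ_{t=1}^{10}(x_t−x̄)(x_{t+1}−x̄) = -62.4959
Denominator Σ(x_t−x̄)² = 374.5455
r_1 = -62.4959 / 374.5455 = -0.167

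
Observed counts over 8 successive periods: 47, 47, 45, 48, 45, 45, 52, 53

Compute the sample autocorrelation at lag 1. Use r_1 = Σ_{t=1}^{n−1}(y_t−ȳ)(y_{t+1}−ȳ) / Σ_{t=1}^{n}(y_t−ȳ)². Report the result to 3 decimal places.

Mean ȳ = (47 + 47 + 45 + 48 + 45 + 45 + 52 + 53)/8 = 47.7500
Numerator Σ_{t=1}^{7}(y_t−ȳ)(y_{t+1}−ȳ) = 19.4375
Denominator Σ(y_t−ȳ)² = 69.5000
r_1 = 19.4375 / 69.5000 = 0.280

0.280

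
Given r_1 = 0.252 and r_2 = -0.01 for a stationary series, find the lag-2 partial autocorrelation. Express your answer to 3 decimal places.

-0.078

φ_{22} = (r_2 − r_1²) / (1 − r_1²)
r_1² = (0.252)² = 0.063504
Numerator = -0.01 − 0.0635 = -0.0735; denominator = 1 − 0.0635 = 0.9365
φ_{22} = -0.0735 / 0.9365 = -0.078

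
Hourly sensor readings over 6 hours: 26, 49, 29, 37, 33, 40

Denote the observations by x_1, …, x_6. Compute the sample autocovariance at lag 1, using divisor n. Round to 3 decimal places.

Mean x̄ = (26 + 49 + 29 + 37 + 33 + 40)/6 = 35.6667
Deviations: -9.6667, 13.3333, -6.6667, 1.3333, -2.6667, 4.3333
Σ_{t=1}^{5}(x_t−x̄)(x_{t+1}−x̄) = -241.7778
γ_1 = -241.7778 / 6 = -40.296

-40.296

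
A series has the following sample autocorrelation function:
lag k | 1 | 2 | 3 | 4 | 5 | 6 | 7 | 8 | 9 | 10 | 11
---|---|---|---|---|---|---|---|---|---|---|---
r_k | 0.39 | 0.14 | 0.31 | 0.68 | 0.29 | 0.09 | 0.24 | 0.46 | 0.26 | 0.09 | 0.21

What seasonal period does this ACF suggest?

4

The largest autocorrelation is r_4 = 0.68, with a weaker echo at lag 8 (0.46); the remaining lags stay at or below 0.39. The elevated value at lag 1 (0.39), dropping to 0.14 at lag 2, reflects decaying short-term dependence rather than seasonality.
The dominant spike at lag 4 indicates a seasonal period of 4.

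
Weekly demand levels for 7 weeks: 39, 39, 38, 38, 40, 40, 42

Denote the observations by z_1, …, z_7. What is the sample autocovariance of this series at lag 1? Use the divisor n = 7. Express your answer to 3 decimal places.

Mean z̄ = (39 + 39 + 38 + 38 + 40 + 40 + 42)/7 = 39.4286
Σ_{t=1}^{6}(z_t−z̄)(z_{t+1}−z̄) = 3.8163
γ_1 = 3.8163 / 7 = 0.545

0.545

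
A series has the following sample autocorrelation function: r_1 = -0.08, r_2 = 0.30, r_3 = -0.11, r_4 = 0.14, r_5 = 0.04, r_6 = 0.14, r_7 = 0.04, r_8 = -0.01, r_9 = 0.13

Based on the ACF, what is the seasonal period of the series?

2

The largest autocorrelation is r_2 = 0.30; the remaining lags stay at or below 0.14.
The dominant spike at lag 2 indicates a seasonal period of 2.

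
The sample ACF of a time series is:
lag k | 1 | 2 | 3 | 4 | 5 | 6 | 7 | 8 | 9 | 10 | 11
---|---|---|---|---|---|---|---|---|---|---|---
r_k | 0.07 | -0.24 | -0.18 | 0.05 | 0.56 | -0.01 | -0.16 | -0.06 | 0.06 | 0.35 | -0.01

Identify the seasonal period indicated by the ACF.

The largest autocorrelation is r_5 = 0.56, with a weaker echo at lag 10 (0.35); the remaining lags stay at or below 0.07.
The dominant spike at lag 5 indicates a seasonal period of 5.

5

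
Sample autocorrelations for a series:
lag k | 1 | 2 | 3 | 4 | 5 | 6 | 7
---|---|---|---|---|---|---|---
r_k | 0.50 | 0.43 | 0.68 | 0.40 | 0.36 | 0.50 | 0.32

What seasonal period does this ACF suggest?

The largest autocorrelation is r_3 = 0.68; the remaining lags stay at or below 0.50. The elevated value at lag 1 (0.50), dropping to 0.43 at lag 2, reflects decaying short-term dependence rather than seasonality.
The dominant spike at lag 3 indicates a seasonal period of 3.

3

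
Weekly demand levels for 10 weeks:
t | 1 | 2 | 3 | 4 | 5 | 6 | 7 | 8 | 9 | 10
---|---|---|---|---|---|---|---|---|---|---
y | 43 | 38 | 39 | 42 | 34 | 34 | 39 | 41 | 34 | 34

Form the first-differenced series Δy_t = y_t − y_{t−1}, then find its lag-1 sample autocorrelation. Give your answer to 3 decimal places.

First differences Δy: -5, 1, 3, -8, 0, 5, 2, -7, 0
Mean of differences = -1.0000
Numerator Σ(Δy_t−Δȳ)(Δy_{t+1}−Δȳ) = -35.0000
Denominator Σ(Δy_t−Δȳ)² = 168.0000
r_1(Δy) = -35.0000 / 168.0000 = -0.208

-0.208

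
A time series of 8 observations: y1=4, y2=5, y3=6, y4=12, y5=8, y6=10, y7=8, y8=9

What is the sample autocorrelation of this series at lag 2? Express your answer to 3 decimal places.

0.139

Mean ȳ = (4 + 5 + 6 + 12 + 8 + 10 + 8 + 9)/8 = 7.7500
Deviations from mean: -3.7500, -2.7500, -1.7500, 4.2500, 0.2500, 2.2500, 0.2500, 1.2500
Numerator Σ_{t=1}^{6}(y_t−ȳ)(y_{t+2}−ȳ) = 6.8750
Denominator Σ(y_t−ȳ)² = 49.5000
r_2 = 6.8750 / 49.5000 = 0.139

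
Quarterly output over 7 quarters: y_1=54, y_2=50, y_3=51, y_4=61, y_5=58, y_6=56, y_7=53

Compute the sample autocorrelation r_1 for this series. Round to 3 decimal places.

Mean ȳ = (54 + 50 + 51 + 61 + 58 + 56 + 53)/7 = 54.7143
Deviations from mean: -0.7143, -4.7143, -3.7143, 6.2857, 3.2857, 1.2857, -1.7143
Σ(y_t−ȳ)(y_{t+1}−ȳ) = (3.3673) + (17.5102) + (-23.3469) + (20.6531) + (4.2245) + (-2.2041) = 20.2041
Denominator Σ(y_t−ȳ)² = 91.4286
r_1 = 20.2041 / 91.4286 = 0.221

0.221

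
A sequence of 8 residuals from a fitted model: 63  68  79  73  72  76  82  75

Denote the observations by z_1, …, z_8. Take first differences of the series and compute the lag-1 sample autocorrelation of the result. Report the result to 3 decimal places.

First differences Δz: 5, 11, -6, -1, 4, 6, -7
Mean of differences = 1.7143
Numerator Σ(Δz_t−Δz̄)(Δz_{t+1}−Δz̄) = -53.9388
Denominator Σ(Δz_t−Δz̄)² = 263.4286
r_1(Δz) = -53.9388 / 263.4286 = -0.205

-0.205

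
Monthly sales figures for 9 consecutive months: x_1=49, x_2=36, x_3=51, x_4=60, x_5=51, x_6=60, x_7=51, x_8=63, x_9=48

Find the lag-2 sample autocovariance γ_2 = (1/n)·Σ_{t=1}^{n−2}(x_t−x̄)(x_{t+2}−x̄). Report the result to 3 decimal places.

Mean x̄ = (49 + 36 + 51 + 60 + 51 + 60 + 51 + 63 + 48)/9 = 52.1111
Σ_{t=1}^{7}(x_t−x̄)(x_{t+2}−x̄) = 31.5309
γ_2 = 31.5309 / 9 = 3.503

3.503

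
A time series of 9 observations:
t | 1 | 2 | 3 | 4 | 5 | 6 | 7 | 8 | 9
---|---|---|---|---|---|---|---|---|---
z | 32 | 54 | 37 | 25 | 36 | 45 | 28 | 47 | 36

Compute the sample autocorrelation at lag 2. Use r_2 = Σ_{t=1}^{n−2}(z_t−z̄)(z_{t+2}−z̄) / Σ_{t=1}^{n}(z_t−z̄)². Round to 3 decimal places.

Mean z̄ = (32 + 54 + 37 + 25 + 36 + 45 + 28 + 47 + 36)/9 = 37.7778
Σ(z_t−z̄)(z_{t+2}−z̄) = (4.4938) + (-207.2840) + (1.3827) + (-92.2840) + (17.3827) + (66.6049) + (17.3827) = -192.3210
Denominator Σ(z_t−z̄)² = 699.5556
r_2 = -192.3210 / 699.5556 = -0.275

-0.275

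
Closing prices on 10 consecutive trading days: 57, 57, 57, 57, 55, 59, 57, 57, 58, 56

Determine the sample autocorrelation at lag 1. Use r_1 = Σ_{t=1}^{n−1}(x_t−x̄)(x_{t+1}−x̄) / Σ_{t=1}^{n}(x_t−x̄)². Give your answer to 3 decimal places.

Mean x̄ = (57 + 57 + 57 + 57 + 55 + 59 + 57 + 57 + 58 + 56)/10 = 57.0000
Numerator Σ_{t=1}^{9}(x_t−x̄)(x_{t+1}−x̄) = -5.0000
Denominator Σ(x_t−x̄)² = 10.0000
r_1 = -5.0000 / 10.0000 = -0.500

-0.500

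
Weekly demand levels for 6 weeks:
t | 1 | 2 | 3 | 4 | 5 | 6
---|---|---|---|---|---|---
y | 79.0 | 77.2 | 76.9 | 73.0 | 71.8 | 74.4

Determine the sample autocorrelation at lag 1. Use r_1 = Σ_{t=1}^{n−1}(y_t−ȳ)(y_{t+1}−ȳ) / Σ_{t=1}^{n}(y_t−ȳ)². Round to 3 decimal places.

Mean ȳ = (79.0 + 77.2 + 76.9 + 73.0 + 71.8 + 74.4)/6 = 75.3833
Deviations from mean: 3.6167, 1.8167, 1.5167, -2.3833, -3.5833, -0.9833
Σ(y_t−ȳ)(y_{t+1}−ȳ) = (6.5703) + (2.7553) + (-3.6147) + (8.5403) + (3.5236) = 17.7747
Denominator Σ(y_t−ȳ)² = 38.1683
r_1 = 17.7747 / 38.1683 = 0.466

0.466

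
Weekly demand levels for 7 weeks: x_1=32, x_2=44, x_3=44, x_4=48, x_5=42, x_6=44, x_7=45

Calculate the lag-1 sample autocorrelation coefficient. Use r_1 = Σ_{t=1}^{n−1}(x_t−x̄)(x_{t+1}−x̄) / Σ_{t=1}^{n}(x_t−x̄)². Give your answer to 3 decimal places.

-0.046

Mean x̄ = (32 + 44 + 44 + 48 + 42 + 44 + 45)/7 = 42.7143
Deviations from mean: -10.7143, 1.2857, 1.2857, 5.2857, -0.7143, 1.2857, 2.2857
Σ(x_t−x̄)(x_{t+1}−x̄) = (-13.7755) + (1.6531) + (6.7959) + (-3.7755) + (-0.9184) + (2.9388) = -7.0816
Denominator Σ(x_t−x̄)² = 153.4286
r_1 = -7.0816 / 153.4286 = -0.046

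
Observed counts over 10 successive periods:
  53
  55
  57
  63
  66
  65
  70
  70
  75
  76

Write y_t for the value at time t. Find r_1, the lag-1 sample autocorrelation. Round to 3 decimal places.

Mean ȳ = (53 + 55 + 57 + 63 + 66 + 65 + 70 + 70 + 75 + 76)/10 = 65.0000
Numerator Σ_{t=1}^{9}(y_t−ȳ)(y_{t+1}−ȳ) = 399.0000
Denominator Σ(y_t−ȳ)² = 584.0000
r_1 = 399.0000 / 584.0000 = 0.683

0.683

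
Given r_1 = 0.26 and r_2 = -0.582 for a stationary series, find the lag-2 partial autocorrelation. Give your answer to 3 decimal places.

-0.697

φ_{22} = (r_2 − r_1²) / (1 − r_1²)
r_1² = (0.26)² = 0.0676
Numerator = -0.582 − 0.0676 = -0.6496; denominator = 1 − 0.0676 = 0.9324
φ_{22} = -0.6496 / 0.9324 = -0.697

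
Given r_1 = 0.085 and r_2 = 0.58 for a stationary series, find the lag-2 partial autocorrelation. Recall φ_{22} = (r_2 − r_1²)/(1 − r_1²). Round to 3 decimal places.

0.577

φ_{22} = (r_2 − r_1²) / (1 − r_1²)
r_1² = (0.085)² = 0.007225
Numerator = 0.58 − 0.0072 = 0.5728; denominator = 1 − 0.0072 = 0.9928
φ_{22} = 0.5728 / 0.9928 = 0.577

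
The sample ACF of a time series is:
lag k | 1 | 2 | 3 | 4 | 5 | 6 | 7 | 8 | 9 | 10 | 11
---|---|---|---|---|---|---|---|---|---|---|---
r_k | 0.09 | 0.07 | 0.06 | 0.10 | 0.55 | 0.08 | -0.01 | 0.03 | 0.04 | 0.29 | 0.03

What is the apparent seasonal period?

5

The largest autocorrelation is r_5 = 0.55, with a weaker echo at lag 10 (0.29); the remaining lags stay at or below 0.10.
The dominant spike at lag 5 indicates a seasonal period of 5.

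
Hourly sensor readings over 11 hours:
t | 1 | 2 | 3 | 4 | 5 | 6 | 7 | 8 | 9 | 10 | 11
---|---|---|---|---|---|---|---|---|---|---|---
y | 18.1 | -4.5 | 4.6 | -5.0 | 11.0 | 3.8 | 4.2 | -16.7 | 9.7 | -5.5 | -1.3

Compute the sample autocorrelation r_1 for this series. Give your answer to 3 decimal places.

Mean ȳ = (18.1 − 4.5 + 4.6 − 5.0 + 11.0 + 3.8 + 4.2 − 16.7 + 9.7 − 5.5 − 1.3)/11 = 1.6727
Numerator Σ_{t=1}^{10}(y_t−ȳ)(y_{t+1}−ȳ) = -406.1944
Denominator Σ(y_t−ȳ)² = 921.2418
r_1 = -406.1944 / 921.2418 = -0.441

-0.441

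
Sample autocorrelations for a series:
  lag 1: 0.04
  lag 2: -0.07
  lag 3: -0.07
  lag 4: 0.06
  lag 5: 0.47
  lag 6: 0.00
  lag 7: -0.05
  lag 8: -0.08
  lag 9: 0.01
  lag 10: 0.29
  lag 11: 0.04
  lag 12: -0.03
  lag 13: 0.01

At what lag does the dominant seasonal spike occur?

The largest autocorrelation is r_5 = 0.47, with a weaker echo at lag 10 (0.29); the remaining lags stay at or below 0.06.
The dominant spike at lag 5 indicates a seasonal period of 5.

5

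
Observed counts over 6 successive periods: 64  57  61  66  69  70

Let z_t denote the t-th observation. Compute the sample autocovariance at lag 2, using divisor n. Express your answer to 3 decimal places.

-2.833

Mean z̄ = (64 + 57 + 61 + 66 + 69 + 70)/6 = 64.5000
Σ_{t=1}^{4}(z_t−z̄)(z_{t+2}−z̄) = -17.0000
γ_2 = -17.0000 / 6 = -2.833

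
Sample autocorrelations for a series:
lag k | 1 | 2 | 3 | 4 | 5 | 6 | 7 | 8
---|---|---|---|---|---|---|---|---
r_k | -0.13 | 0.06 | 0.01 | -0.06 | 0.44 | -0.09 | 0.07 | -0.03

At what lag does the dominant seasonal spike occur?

5

The largest autocorrelation is r_5 = 0.44; the remaining lags stay at or below 0.07.
The dominant spike at lag 5 indicates a seasonal period of 5.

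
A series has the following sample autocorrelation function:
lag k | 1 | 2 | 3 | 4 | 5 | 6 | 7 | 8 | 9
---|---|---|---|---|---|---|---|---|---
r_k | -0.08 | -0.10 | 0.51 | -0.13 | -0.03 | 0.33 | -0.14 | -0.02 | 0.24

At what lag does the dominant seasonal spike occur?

The largest autocorrelation is r_3 = 0.51, with weaker echoes at lags 6 (0.33) and 9 (0.24); the remaining lags stay at or below -0.02.
The dominant spike at lag 3 indicates a seasonal period of 3.

3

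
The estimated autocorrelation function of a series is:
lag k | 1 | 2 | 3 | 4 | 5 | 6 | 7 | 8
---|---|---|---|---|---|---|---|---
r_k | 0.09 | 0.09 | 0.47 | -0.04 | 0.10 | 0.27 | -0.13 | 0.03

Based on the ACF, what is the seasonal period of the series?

The largest autocorrelation is r_3 = 0.47, with a weaker echo at lag 6 (0.27); the remaining lags stay at or below 0.10.
The dominant spike at lag 3 indicates a seasonal period of 3.

3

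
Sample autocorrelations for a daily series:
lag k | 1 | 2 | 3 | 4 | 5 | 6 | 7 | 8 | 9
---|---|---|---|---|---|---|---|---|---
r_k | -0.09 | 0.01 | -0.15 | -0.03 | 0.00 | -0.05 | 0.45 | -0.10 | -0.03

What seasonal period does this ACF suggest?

7

The largest autocorrelation is r_7 = 0.45; the remaining lags stay at or below 0.01.
The dominant spike at lag 7 indicates a seasonal period of 7.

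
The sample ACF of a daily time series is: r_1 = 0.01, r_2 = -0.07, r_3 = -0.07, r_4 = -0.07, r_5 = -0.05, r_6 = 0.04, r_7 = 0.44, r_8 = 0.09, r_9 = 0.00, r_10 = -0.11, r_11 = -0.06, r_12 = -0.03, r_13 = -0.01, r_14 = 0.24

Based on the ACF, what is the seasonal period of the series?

The largest autocorrelation is r_7 = 0.44, with a weaker echo at lag 14 (0.24); the remaining lags stay at or below 0.09.
The dominant spike at lag 7 indicates a seasonal period of 7.

7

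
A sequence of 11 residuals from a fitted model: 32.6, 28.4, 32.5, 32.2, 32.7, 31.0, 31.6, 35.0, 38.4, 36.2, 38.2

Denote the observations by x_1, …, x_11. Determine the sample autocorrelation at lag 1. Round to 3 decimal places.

Mean x̄ = (32.6 + 28.4 + 32.5 + 32.2 + 32.7 + 31.0 + 31.6 + 35.0 + 38.4 + 36.2 + 38.2)/11 = 33.5273
Numerator Σ_{t=1}^{10}(x_t−x̄)(x_{t+1}−x̄) = 49.2947
Denominator Σ(x_t−x̄)² = 95.6418
r_1 = 49.2947 / 95.6418 = 0.515

0.515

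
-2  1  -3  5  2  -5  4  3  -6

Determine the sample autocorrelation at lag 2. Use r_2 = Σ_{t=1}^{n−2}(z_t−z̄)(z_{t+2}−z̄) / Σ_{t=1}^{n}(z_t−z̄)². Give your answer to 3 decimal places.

Mean z̄ = (-2 + 1 − 3 + 5 + 2 − 5 + 4 + 3 − 6)/9 = -0.1111
Numerator Σ_{t=1}^{7}(z_t−z̄)(z_{t+2}−z̄) = -50.6914
Denominator Σ(z_t−z̄)² = 128.8889
r_2 = -50.6914 / 128.8889 = -0.393

-0.393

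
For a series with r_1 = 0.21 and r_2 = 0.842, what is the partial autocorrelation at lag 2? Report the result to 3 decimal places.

φ_{22} = (r_2 − r_1²) / (1 − r_1²)
r_1² = (0.21)² = 0.0441
Numerator = 0.842 − 0.0441 = 0.7979; denominator = 1 − 0.0441 = 0.9559
φ_{22} = 0.7979 / 0.9559 = 0.835

0.835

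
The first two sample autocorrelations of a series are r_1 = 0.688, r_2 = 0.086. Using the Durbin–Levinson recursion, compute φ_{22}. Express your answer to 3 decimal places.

φ_{22} = (r_2 − r_1²) / (1 − r_1²)
r_1² = (0.688)² = 0.473344
Numerator = 0.086 − 0.4733 = -0.3873; denominator = 1 − 0.4733 = 0.5267
φ_{22} = -0.3873 / 0.5267 = -0.735

-0.735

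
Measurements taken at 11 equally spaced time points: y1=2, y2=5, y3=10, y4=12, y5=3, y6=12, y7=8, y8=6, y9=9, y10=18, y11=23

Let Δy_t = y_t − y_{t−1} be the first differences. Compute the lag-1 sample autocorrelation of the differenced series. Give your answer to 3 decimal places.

-0.233

First differences Δy: 3, 5, 2, -9, 9, -4, -2, 3, 9, 5
Mean of differences = 2.1000
Numerator Σ(Δy_t−Δȳ)(Δy_{t+1}−Δȳ) = -67.7100
Denominator Σ(Δy_t−Δȳ)² = 290.9000
r_1(Δy) = -67.7100 / 290.9000 = -0.233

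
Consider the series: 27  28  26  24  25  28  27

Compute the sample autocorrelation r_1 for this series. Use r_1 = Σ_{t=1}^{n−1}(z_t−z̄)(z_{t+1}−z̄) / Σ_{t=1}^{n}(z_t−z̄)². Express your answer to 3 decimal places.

Mean z̄ = (27 + 28 + 26 + 24 + 25 + 28 + 27)/7 = 26.4286
Deviations from mean: 0.5714, 1.5714, -0.4286, -2.4286, -1.4286, 1.5714, 0.5714
Σ(z_t−z̄)(z_{t+1}−z̄) = (0.8980) + (-0.6735) + (1.0408) + (3.4694) + (-2.2449) + (0.8980) = 3.3878
Denominator Σ(z_t−z̄)² = 13.7143
r_1 = 3.3878 / 13.7143 = 0.247

0.247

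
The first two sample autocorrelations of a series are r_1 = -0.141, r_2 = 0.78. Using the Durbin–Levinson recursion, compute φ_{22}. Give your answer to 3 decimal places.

φ_{22} = (r_2 − r_1²) / (1 − r_1²)
r_1² = (-0.141)² = 0.019881
Numerator = 0.78 − 0.0199 = 0.7601; denominator = 1 − 0.0199 = 0.9801
φ_{22} = 0.7601 / 0.9801 = 0.776

0.776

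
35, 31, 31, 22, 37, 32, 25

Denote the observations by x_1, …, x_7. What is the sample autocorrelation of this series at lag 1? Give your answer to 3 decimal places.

-0.331

Mean x̄ = (35 + 31 + 31 + 22 + 37 + 32 + 25)/7 = 30.4286
Deviations from mean: 4.5714, 0.5714, 0.5714, -8.4286, 6.5714, 1.5714, -5.4286
Σ(x_t−x̄)(x_{t+1}−x̄) = (2.6122) + (0.3265) + (-4.8163) + (-55.3878) + (10.3265) + (-8.5306) = -55.4694
Denominator Σ(x_t−x̄)² = 167.7143
r_1 = -55.4694 / 167.7143 = -0.331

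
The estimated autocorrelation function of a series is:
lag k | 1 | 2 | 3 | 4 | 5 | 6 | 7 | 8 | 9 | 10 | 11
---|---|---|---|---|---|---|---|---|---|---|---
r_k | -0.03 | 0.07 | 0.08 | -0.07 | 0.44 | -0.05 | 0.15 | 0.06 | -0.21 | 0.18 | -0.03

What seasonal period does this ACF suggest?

The largest autocorrelation is r_5 = 0.44, with a weaker echo at lag 10 (0.18); the remaining lags stay at or below 0.15.
The dominant spike at lag 5 indicates a seasonal period of 5.

5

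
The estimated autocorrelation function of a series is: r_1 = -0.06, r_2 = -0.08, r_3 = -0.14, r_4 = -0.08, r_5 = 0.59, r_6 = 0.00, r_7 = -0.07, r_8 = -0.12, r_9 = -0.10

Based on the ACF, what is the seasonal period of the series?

The largest autocorrelation is r_5 = 0.59; the remaining lags stay at or below 0.00.
The dominant spike at lag 5 indicates a seasonal period of 5.

5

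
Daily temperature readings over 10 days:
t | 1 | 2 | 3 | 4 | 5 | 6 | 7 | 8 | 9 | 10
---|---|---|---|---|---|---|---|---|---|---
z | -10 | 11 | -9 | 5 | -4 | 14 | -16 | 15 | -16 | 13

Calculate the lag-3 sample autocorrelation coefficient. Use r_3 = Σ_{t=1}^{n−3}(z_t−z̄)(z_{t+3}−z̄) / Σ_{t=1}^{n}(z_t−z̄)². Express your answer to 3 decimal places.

Mean z̄ = (-10 + 11 − 9 + 5 − 4 + 14 − 16 + 15 − 16 + 13)/10 = 0.3000
Σ(z_t−z̄)(z_{t+3}−z̄) = (-48.4100) + (-46.0100) + (-127.4100) + (-76.6100) + (-63.2100) + (-223.3100) + (-207.0100) = -791.9700
Denominator Σ(z_t−z̄)² = 1444.1000
r_3 = -791.9700 / 1444.1000 = -0.548

-0.548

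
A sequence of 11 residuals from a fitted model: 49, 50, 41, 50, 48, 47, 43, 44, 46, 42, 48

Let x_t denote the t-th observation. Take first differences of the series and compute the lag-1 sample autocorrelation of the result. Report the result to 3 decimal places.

First differences Δx: 1, -9, 9, -2, -1, -4, 1, 2, -4, 6
Mean of differences = -0.1000
Numerator Σ(Δx_t−Δx̄)(Δx_{t+1}−Δx̄) = -136.8100
Denominator Σ(Δx_t−Δx̄)² = 240.9000
r_1(Δx) = -136.8100 / 240.9000 = -0.568

-0.568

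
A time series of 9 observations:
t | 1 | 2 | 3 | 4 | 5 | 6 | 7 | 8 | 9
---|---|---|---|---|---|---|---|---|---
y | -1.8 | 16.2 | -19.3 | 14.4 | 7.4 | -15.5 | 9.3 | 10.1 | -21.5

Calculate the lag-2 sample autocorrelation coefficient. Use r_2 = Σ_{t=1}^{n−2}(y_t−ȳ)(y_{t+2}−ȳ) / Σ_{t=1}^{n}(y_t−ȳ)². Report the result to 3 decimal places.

Mean ȳ = (-1.8 + 16.2 − 19.3 + 14.4 + 7.4 − 15.5 + 9.3 + 10.1 − 21.5)/9 = -0.0778
Σ(y_t−ȳ)(y_{t+2}−ȳ) = (33.1049) + (235.6660) + (-143.7395) + (-223.2795) + (70.1249) + (-156.9640) + (-200.8928) = -385.9799
Denominator Σ(y_t−ȳ)² = 1791.2356
r_2 = -385.9799 / 1791.2356 = -0.215

-0.215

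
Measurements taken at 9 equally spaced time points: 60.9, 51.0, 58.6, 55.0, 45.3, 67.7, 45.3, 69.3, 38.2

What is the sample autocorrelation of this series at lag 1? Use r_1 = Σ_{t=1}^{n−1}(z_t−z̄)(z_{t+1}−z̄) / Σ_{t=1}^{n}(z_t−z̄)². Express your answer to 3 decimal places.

Mean z̄ = (60.9 + 51.0 + 58.6 + 55.0 + 45.3 + 67.7 + 45.3 + 69.3 + 38.2)/9 = 54.5889
Numerator Σ_{t=1}^{8}(z_t−z̄)(z_{t+1}−z̄) = -660.5390
Denominator Σ(z_t−z̄)² = 898.4489
r_1 = -660.5390 / 898.4489 = -0.735

-0.735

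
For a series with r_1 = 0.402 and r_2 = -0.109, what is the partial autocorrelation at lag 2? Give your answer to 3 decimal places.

-0.323

φ_{22} = (r_2 − r_1²) / (1 − r_1²)
r_1² = (0.402)² = 0.161604
Numerator = -0.109 − 0.1616 = -0.2706; denominator = 1 − 0.1616 = 0.8384
φ_{22} = -0.2706 / 0.8384 = -0.323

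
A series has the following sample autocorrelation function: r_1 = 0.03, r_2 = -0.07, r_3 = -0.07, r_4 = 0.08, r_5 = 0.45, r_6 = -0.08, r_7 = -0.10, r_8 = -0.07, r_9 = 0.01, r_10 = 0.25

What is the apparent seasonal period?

The largest autocorrelation is r_5 = 0.45, with a weaker echo at lag 10 (0.25); the remaining lags stay at or below 0.08.
The dominant spike at lag 5 indicates a seasonal period of 5.

5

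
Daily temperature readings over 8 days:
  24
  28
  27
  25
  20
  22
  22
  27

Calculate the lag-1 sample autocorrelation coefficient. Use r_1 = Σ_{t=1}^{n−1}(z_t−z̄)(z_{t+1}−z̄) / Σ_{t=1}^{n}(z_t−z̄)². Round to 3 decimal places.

Mean z̄ = (24 + 28 + 27 + 25 + 20 + 22 + 22 + 27)/8 = 24.3750
Deviations from mean: -0.3750, 3.6250, 2.6250, 0.6250, -4.3750, -2.3750, -2.3750, 2.6250
Numerator Σ_{t=1}^{7}(z_t−z̄)(z_{t+1}−z̄) = 16.8594
Denominator Σ(z_t−z̄)² = 57.8750
r_1 = 16.8594 / 57.8750 = 0.291

0.291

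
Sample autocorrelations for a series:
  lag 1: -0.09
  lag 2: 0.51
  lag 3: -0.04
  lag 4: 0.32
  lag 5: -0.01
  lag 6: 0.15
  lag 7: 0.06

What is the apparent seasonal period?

The largest autocorrelation is r_2 = 0.51, with weaker echoes at lags 4 (0.32) and 6 (0.15); the remaining lags stay at or below 0.06.
The dominant spike at lag 2 indicates a seasonal period of 2.

2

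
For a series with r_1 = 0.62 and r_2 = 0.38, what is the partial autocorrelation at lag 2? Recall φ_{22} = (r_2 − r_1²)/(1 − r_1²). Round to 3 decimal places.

-0.007

φ_{22} = (r_2 − r_1²) / (1 − r_1²)
r_1² = (0.62)² = 0.3844
Numerator = 0.38 − 0.3844 = -0.0044; denominator = 1 − 0.3844 = 0.6156
φ_{22} = -0.0044 / 0.6156 = -0.007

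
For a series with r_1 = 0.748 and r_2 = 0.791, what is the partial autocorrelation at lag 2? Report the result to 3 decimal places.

φ_{22} = (r_2 − r_1²) / (1 − r_1²)
r_1² = (0.748)² = 0.559504
Numerator = 0.791 − 0.5595 = 0.2315; denominator = 1 − 0.5595 = 0.4405
φ_{22} = 0.2315 / 0.4405 = 0.526

0.526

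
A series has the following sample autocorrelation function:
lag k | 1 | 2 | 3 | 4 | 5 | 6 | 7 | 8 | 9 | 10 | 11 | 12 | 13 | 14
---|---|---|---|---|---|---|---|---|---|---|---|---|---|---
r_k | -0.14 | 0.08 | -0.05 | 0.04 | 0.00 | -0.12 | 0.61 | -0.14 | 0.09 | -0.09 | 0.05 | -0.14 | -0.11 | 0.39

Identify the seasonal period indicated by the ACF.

The largest autocorrelation is r_7 = 0.61, with a weaker echo at lag 14 (0.39); the remaining lags stay at or below 0.09.
The dominant spike at lag 7 indicates a seasonal period of 7.

7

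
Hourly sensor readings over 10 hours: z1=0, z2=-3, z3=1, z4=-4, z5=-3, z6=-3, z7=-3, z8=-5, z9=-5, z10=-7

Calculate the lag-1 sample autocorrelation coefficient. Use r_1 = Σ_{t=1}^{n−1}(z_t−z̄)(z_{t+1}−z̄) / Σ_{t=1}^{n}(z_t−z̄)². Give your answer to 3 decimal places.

Mean z̄ = (0 − 3 + 1 − 4 − 3 − 3 − 3 − 5 − 5 − 7)/10 = -3.2000
Numerator Σ_{t=1}^{9}(z_t−z̄)(z_{t+1}−z̄) = 7.7600
Denominator Σ(z_t−z̄)² = 49.6000
r_1 = 7.7600 / 49.6000 = 0.156

0.156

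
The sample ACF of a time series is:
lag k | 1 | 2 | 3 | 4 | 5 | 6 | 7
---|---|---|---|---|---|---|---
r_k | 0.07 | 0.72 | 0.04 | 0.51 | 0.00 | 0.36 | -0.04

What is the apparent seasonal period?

The largest autocorrelation is r_2 = 0.72, with weaker echoes at lags 4 (0.51) and 6 (0.36); the remaining lags stay at or below 0.07.
The dominant spike at lag 2 indicates a seasonal period of 2.

2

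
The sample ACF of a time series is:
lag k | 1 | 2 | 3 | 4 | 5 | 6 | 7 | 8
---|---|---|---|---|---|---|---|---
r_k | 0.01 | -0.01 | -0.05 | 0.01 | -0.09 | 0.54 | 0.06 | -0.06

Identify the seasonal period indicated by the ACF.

6

The largest autocorrelation is r_6 = 0.54; the remaining lags stay at or below 0.06.
The dominant spike at lag 6 indicates a seasonal period of 6.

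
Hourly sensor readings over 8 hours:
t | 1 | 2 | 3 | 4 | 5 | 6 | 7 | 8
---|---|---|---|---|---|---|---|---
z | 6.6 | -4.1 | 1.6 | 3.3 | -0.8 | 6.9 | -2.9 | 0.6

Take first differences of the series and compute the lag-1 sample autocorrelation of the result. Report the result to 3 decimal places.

First differences Δz: -10.7, 5.7, 1.7, -4.1, 7.7, -9.8, 3.5
Mean of differences = -0.8571
Numerator Σ(Δz_t−Δz̄)(Δz_{t+1}−Δz̄) = -199.3061
Denominator Σ(Δz_t−Δz̄)² = 329.1171
r_1(Δz) = -199.3061 / 329.1171 = -0.606

-0.606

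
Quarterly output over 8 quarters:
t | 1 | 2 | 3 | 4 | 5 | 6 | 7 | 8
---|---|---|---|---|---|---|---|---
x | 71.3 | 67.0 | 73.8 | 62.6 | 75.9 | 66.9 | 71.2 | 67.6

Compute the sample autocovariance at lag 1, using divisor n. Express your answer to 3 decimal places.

-14.173

Mean x̄ = (71.3 + 67.0 + 73.8 + 62.6 + 75.9 + 66.9 + 71.2 + 67.6)/8 = 69.5375
Σ_{t=1}^{7}(x_t−x̄)(x_{t+1}−x̄) = -113.3864
γ_1 = -113.3864 / 8 = -14.173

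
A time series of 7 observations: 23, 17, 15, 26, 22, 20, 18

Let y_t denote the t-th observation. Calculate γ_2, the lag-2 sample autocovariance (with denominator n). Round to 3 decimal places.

-6.781

Mean ȳ = (23 + 17 + 15 + 26 + 22 + 20 + 18)/7 = 20.1429
Deviations: 2.8571, -3.1429, -5.1429, 5.8571, 1.8571, -0.1429, -2.1429
Σ_{t=1}^{5}(y_t−ȳ)(y_{t+2}−ȳ) = -47.4694
γ_2 = -47.4694 / 7 = -6.781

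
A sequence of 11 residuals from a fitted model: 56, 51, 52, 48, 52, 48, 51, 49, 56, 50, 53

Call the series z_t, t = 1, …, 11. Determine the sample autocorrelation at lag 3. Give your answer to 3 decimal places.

Mean z̄ = (56 + 51 + 52 + 48 + 52 + 48 + 51 + 49 + 56 + 50 + 53)/11 = 51.4545
Numerator Σ_{t=1}^{8}(z_t−z̄)(z_{t+3}−z̄) = -36.4380
Denominator Σ(z_t−z̄)² = 76.7273
r_3 = -36.4380 / 76.7273 = -0.475

-0.475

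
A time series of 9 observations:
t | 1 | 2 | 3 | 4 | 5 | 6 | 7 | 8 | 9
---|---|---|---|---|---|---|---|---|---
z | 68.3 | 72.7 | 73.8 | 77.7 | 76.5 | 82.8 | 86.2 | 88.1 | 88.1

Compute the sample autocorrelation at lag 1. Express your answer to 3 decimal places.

Mean z̄ = (68.3 + 72.7 + 73.8 + 77.7 + 76.5 + 82.8 + 86.2 + 88.1 + 88.1)/9 = 79.3556
Numerator Σ_{t=1}^{8}(z_t−z̄)(z_{t+1}−z̄) = 274.5369
Denominator Σ(z_t−z̄)² = 419.9222
r_1 = 274.5369 / 419.9222 = 0.654

0.654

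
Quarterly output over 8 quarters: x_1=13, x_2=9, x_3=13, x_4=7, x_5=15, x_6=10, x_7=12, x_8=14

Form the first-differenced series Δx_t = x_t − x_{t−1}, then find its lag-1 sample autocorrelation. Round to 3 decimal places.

-0.816

First differences Δx: -4, 4, -6, 8, -5, 2, 2
Mean of differences = 0.1429
Numerator Σ(Δx_t−Δx̄)(Δx_{t+1}−Δx̄) = -134.4490
Denominator Σ(Δx_t−Δx̄)² = 164.8571
r_1(Δx) = -134.4490 / 164.8571 = -0.816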